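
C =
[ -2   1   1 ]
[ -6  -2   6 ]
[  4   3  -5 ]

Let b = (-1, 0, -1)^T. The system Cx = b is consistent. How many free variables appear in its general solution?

1

Row reduce the augmented matrix [C | b].
R2 ← R2 − (3)·R1: [0, -5, 3, 3]
R3 ← R3 + (2)·R1: [0, 5, -3, -3]
R3 ← R3 + R2: [0, 0, 0, 0]
The echelon form has 2 nonzero rows, and every pivot lies in the first 3 columns, so rank(C) = rank([C|b]) = 2.
The system is consistent.
Free variables = (unknowns) − (rank) = 3 − 2 = 1.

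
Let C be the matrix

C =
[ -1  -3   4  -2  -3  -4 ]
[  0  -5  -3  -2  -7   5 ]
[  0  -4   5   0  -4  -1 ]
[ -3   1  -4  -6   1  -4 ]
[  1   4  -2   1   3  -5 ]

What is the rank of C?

Row reduce to echelon form.
R4 ← R4 − (3)·R1: [0, 10, -16, 0, 10, 8]
R5 ← R5 + R1: [0, 1, 2, -1, 0, -9]
R3 ← R3 − (4/5)·R2: [0, 0, 37/5, 8/5, 8/5, -5]
R4 ← R4 + (2)·R2: [0, 0, -22, -4, -4, 18]
R5 ← R5 + (1/5)·R2: [0, 0, 7/5, -7/5, -7/5, -8]
R4 ← R4 + (110/37)·R3: [0, 0, 0, 28/37, 28/37, 116/37]
R5 ← R5 − (7/37)·R3: [0, 0, 0, -63/37, -63/37, -261/37]
R5 ← R5 + (9/4)·R4: [0, 0, 0, 0, 0, 0]
Echelon form has 4 nonzero rows, so rank(C) = 4.

4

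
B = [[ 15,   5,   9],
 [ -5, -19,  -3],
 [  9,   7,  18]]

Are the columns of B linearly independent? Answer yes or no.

yes

Row reduce B to echelon form.
R2 ← R2 + (1/3)·R1: [0, -52/3, 0]
R3 ← R3 − (3/5)·R1: [0, 4, 63/5]
R3 ← R3 + (3/13)·R2: [0, 0, 63/5]
3 pivots among 3 columns.
Every column is a pivot column, so the columns are linearly independent.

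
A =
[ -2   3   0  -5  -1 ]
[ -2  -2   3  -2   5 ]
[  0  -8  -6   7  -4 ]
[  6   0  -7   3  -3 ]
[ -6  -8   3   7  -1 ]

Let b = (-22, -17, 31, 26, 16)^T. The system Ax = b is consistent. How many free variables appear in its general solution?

0

Row reduce the augmented matrix [A | b].
R2 ← R2 − R1: [0, -5, 3, 3, 6, 5]
R4 ← R4 + (3)·R1: [0, 9, -7, -12, -6, -40]
R5 ← R5 − (3)·R1: [0, -17, 3, 22, 2, 82]
R3 ← R3 − (8/5)·R2: [0, 0, -54/5, 11/5, -68/5, 23]
R4 ← R4 + (9/5)·R2: [0, 0, -8/5, -33/5, 24/5, -31]
R5 ← R5 − (17/5)·R2: [0, 0, -36/5, 59/5, -92/5, 65]
R4 ← R4 − (4/27)·R3: [0, 0, 0, -187/27, 184/27, -929/27]
R5 ← R5 − (2/3)·R3: [0, 0, 0, 31/3, -28/3, 149/3]
R5 ← R5 + (279/187)·R4: [0, 0, 0, 0, 156/187, -312/187]
The echelon form has 5 nonzero rows, and every pivot lies in the first 5 columns, so rank(A) = rank([A|b]) = 5.
The system is consistent.
Free variables = (unknowns) − (rank) = 5 − 5 = 0.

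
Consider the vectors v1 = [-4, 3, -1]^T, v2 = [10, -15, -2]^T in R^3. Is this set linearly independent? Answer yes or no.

yes

Form the matrix with these vectors as rows and row reduce.
R2 ← R2 + (5/2)·R1: [0, -15/2, -9/2]
2 nonzero rows, so the 2 vectors span a space of dimension 2.
Since 2 = 2, the vectors are linearly independent.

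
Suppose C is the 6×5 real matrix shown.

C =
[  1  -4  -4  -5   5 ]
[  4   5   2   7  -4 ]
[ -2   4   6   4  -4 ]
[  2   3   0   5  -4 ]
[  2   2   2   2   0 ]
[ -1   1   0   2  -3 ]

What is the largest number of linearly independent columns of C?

3

Row reduce to echelon form.
R2 ← R2 − (4)·R1: [0, 21, 18, 27, -24]
R3 ← R3 + (2)·R1: [0, -4, -2, -6, 6]
R4 ← R4 − (2)·R1: [0, 11, 8, 15, -14]
R5 ← R5 − (2)·R1: [0, 10, 10, 12, -10]
R6 ← R6 + R1: [0, -3, -4, -3, 2]
R3 ← R3 + (4/21)·R2: [0, 0, 10/7, -6/7, 10/7]
R4 ← R4 − (11/21)·R2: [0, 0, -10/7, 6/7, -10/7]
R5 ← R5 − (10/21)·R2: [0, 0, 10/7, -6/7, 10/7]
R6 ← R6 + (1/7)·R2: [0, 0, -10/7, 6/7, -10/7]
R4 ← R4 + R3: [0, 0, 0, 0, 0]
R5 ← R5 − R3: [0, 0, 0, 0, 0]
R6 ← R6 + R3: [0, 0, 0, 0, 0]
Echelon form has 3 nonzero rows, so rank(C) = 3.
The rank gives the maximum number of linearly independent columns: 3.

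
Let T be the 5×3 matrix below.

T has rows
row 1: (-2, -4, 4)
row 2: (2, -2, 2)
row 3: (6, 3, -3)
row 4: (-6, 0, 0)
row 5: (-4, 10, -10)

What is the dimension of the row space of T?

2

Row reduce to echelon form.
R2 ← R2 + R1: [0, -6, 6]
R3 ← R3 + (3)·R1: [0, -9, 9]
R4 ← R4 − (3)·R1: [0, 12, -12]
R5 ← R5 − (2)·R1: [0, 18, -18]
R3 ← R3 − (3/2)·R2: [0, 0, 0]
R4 ← R4 + (2)·R2: [0, 0, 0]
R5 ← R5 + (3)·R2: [0, 0, 0]
Echelon form has 2 nonzero rows, so rank(T) = 2.
The row space has dimension equal to the rank: 2.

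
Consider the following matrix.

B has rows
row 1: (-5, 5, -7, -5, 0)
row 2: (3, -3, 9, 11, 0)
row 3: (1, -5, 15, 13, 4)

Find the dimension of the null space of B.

Row reduce to echelon form.
R2 ← R2 + (3/5)·R1: [0, 0, 24/5, 8, 0]
R3 ← R3 + (1/5)·R1: [0, -4, 68/5, 12, 4]
Swap R2 ↔ R3
3 nonzero rows, so rank(B) = 3.
B has 5 columns; by rank–nullity, nullity = 5 − 3 = 2.

2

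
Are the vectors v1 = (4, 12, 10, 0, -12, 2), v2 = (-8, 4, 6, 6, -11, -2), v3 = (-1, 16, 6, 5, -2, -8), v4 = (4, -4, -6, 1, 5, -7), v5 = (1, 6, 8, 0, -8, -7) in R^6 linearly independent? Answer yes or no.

Form the matrix with these vectors as rows and row reduce.
R2 ← R2 + (2)·R1: [0, 28, 26, 6, -35, 2]
R3 ← R3 + (1/4)·R1: [0, 19, 17/2, 5, -5, -15/2]
R4 ← R4 − R1: [0, -16, -16, 1, 17, -9]
R5 ← R5 − (1/4)·R1: [0, 3, 11/2, 0, -5, -15/2]
R3 ← R3 − (19/28)·R2: [0, 0, -64/7, 13/14, 75/4, -62/7]
R4 ← R4 + (4/7)·R2: [0, 0, -8/7, 31/7, -3, -55/7]
R5 ← R5 − (3/28)·R2: [0, 0, 19/7, -9/14, -5/4, -54/7]
R4 ← R4 − (1/8)·R3: [0, 0, 0, 69/16, -171/32, -27/4]
R5 ← R5 + (19/64)·R3: [0, 0, 0, -47/128, 1105/256, -331/32]
R5 ← R5 + (47/552)·R4: [0, 0, 0, 0, 1421/368, -2009/184]
5 nonzero rows, so the 5 vectors span a space of dimension 5.
Since 5 = 5, the vectors are linearly independent.

yes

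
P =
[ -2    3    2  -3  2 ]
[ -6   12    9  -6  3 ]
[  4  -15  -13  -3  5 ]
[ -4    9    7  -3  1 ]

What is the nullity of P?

Row reduce to echelon form.
R2 ← R2 − (3)·R1: [0, 3, 3, 3, -3]
R3 ← R3 + (2)·R1: [0, -9, -9, -9, 9]
R4 ← R4 − (2)·R1: [0, 3, 3, 3, -3]
R3 ← R3 + (3)·R2: [0, 0, 0, 0, 0]
R4 ← R4 − R2: [0, 0, 0, 0, 0]
2 nonzero rows, so rank(P) = 2.
P has 5 columns; by rank–nullity, nullity = 5 − 2 = 3.

3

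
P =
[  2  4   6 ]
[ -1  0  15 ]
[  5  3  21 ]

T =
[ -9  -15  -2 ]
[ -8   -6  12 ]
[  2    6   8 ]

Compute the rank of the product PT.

First compute PT:
[[-38, -18,  92],
 [ 39, 105, 122],
 [-27,  33, 194]]
Now row reduce the product.
R2 ← R2 + (39/38)·R1: [0, 1644/19, 4112/19]
R3 ← R3 − (27/38)·R1: [0, 870/19, 2444/19]
R3 ← R3 − (145/274)·R2: [0, 0, 1932/137]
3 nonzero rows, so rank(PT) = 3.

3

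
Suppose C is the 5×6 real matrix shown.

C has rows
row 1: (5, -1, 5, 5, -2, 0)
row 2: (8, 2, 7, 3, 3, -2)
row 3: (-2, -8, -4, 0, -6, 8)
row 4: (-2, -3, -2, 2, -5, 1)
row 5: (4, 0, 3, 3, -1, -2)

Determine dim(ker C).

2

Row reduce to echelon form.
R2 ← R2 − (8/5)·R1: [0, 18/5, -1, -5, 31/5, -2]
R3 ← R3 + (2/5)·R1: [0, -42/5, -2, 2, -34/5, 8]
R4 ← R4 + (2/5)·R1: [0, -17/5, 0, 4, -29/5, 1]
R5 ← R5 − (4/5)·R1: [0, 4/5, -1, -1, 3/5, -2]
R3 ← R3 + (7/3)·R2: [0, 0, -13/3, -29/3, 23/3, 10/3]
R4 ← R4 + (17/18)·R2: [0, 0, -17/18, -13/18, 1/18, -8/9]
R5 ← R5 − (2/9)·R2: [0, 0, -7/9, 1/9, -7/9, -14/9]
R4 ← R4 − (17/78)·R3: [0, 0, 0, 18/13, -21/13, -21/13]
R5 ← R5 − (7/39)·R3: [0, 0, 0, 24/13, -28/13, -28/13]
R5 ← R5 − (4/3)·R4: [0, 0, 0, 0, 0, 0]
4 nonzero rows, so rank(C) = 4.
C has 6 columns; by rank–nullity, nullity = 6 − 4 = 2.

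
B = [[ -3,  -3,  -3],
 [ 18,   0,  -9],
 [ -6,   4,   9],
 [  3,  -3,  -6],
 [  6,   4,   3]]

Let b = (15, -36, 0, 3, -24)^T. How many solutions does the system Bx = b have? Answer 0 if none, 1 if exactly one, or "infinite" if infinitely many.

infinite

Row reduce the augmented matrix [B | b].
R2 ← R2 + (6)·R1: [0, -18, -27, 54]
R3 ← R3 − (2)·R1: [0, 10, 15, -30]
R4 ← R4 + R1: [0, -6, -9, 18]
R5 ← R5 + (2)·R1: [0, -2, -3, 6]
R3 ← R3 + (5/9)·R2: [0, 0, 0, 0]
R4 ← R4 − (1/3)·R2: [0, 0, 0, 0]
R5 ← R5 − (1/9)·R2: [0, 0, 0, 0]
The echelon form has 2 nonzero rows, and every pivot lies in the first 3 columns, so rank(B) = rank([B|b]) = 2.
The system is consistent.
rank = 2 < 3 unknowns, so there are infinitely many solutions.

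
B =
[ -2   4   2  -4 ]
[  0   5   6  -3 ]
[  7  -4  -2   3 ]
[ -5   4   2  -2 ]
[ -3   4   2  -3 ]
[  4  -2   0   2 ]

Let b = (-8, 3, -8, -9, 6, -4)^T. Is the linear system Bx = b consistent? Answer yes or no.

Row reduce the augmented matrix [B | b].
R3 ← R3 + (7/2)·R1: [0, 10, 5, -11, -36]
R4 ← R4 − (5/2)·R1: [0, -6, -3, 8, 11]
R5 ← R5 − (3/2)·R1: [0, -2, -1, 3, 18]
R6 ← R6 + (2)·R1: [0, 6, 4, -6, -20]
R3 ← R3 − (2)·R2: [0, 0, -7, -5, -42]
R4 ← R4 + (6/5)·R2: [0, 0, 21/5, 22/5, 73/5]
R5 ← R5 + (2/5)·R2: [0, 0, 7/5, 9/5, 96/5]
R6 ← R6 − (6/5)·R2: [0, 0, -16/5, -12/5, -118/5]
R4 ← R4 + (3/5)·R3: [0, 0, 0, 7/5, -53/5]
R5 ← R5 + (1/5)·R3: [0, 0, 0, 4/5, 54/5]
R6 ← R6 − (16/35)·R3: [0, 0, 0, -4/35, -22/5]
R5 ← R5 − (4/7)·R4: [0, 0, 0, 0, 118/7]
R6 ← R6 + (4/49)·R4: [0, 0, 0, 0, -258/49]
R6 ← R6 + (129/413)·R5: [0, 0, 0, 0, 0]
The echelon form has 5 nonzero rows; the last pivot sits in the augmented column, so rank(B) = 4 but rank([B|b]) = 5.
Since the ranks differ, the system is inconsistent.

no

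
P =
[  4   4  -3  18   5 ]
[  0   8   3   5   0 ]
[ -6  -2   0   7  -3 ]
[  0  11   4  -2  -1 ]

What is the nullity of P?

Row reduce to echelon form.
R3 ← R3 + (3/2)·R1: [0, 4, -9/2, 34, 9/2]
R3 ← R3 − (1/2)·R2: [0, 0, -6, 63/2, 9/2]
R4 ← R4 − (11/8)·R2: [0, 0, -1/8, -71/8, -1]
R4 ← R4 − (1/48)·R3: [0, 0, 0, -305/32, -35/32]
4 nonzero rows, so rank(P) = 4.
P has 5 columns; by rank–nullity, nullity = 5 − 4 = 1.

1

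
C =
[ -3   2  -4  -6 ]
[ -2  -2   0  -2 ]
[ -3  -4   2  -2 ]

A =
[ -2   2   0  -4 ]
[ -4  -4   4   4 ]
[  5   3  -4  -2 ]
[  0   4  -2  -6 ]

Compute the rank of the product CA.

First compute CA:
[[-22, -50,  36,  64],
 [ 12,  -4,  -4,  12],
 [ 32,   8, -20,   4]]
Now row reduce the product.
R2 ← R2 + (6/11)·R1: [0, -344/11, 172/11, 516/11]
R3 ← R3 + (16/11)·R1: [0, -712/11, 356/11, 1068/11]
R3 ← R3 − (89/43)·R2: [0, 0, 0, 0]
2 nonzero rows, so rank(CA) = 2.

2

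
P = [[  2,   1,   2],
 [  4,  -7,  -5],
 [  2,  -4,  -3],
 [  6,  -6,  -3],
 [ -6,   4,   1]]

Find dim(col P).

2

Row reduce to echelon form.
R2 ← R2 − (2)·R1: [0, -9, -9]
R3 ← R3 − R1: [0, -5, -5]
R4 ← R4 − (3)·R1: [0, -9, -9]
R5 ← R5 + (3)·R1: [0, 7, 7]
R3 ← R3 − (5/9)·R2: [0, 0, 0]
R4 ← R4 − R2: [0, 0, 0]
R5 ← R5 + (7/9)·R2: [0, 0, 0]
Echelon form has 2 nonzero rows, so rank(P) = 2.
The column space has dimension equal to the rank: 2.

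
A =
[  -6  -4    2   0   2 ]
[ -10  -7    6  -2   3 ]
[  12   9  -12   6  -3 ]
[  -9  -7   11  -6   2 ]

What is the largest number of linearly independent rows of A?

2

Row reduce to echelon form.
R2 ← R2 − (5/3)·R1: [0, -1/3, 8/3, -2, -1/3]
R3 ← R3 + (2)·R1: [0, 1, -8, 6, 1]
R4 ← R4 − (3/2)·R1: [0, -1, 8, -6, -1]
R3 ← R3 + (3)·R2: [0, 0, 0, 0, 0]
R4 ← R4 − (3)·R2: [0, 0, 0, 0, 0]
Echelon form has 2 nonzero rows, so rank(A) = 2.
The rank gives the maximum number of linearly independent rows: 2.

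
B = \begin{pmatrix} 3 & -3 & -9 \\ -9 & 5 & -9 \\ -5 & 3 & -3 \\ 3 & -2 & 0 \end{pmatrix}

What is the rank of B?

Row reduce to echelon form.
R2 ← R2 + (3)·R1: [0, -4, -36]
R3 ← R3 + (5/3)·R1: [0, -2, -18]
R4 ← R4 − R1: [0, 1, 9]
R3 ← R3 − (1/2)·R2: [0, 0, 0]
R4 ← R4 + (1/4)·R2: [0, 0, 0]
Echelon form has 2 nonzero rows, so rank(B) = 2.

2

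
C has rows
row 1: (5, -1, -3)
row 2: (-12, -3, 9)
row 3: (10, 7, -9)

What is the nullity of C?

Row reduce to echelon form.
R2 ← R2 + (12/5)·R1: [0, -27/5, 9/5]
R3 ← R3 − (2)·R1: [0, 9, -3]
R3 ← R3 + (5/3)·R2: [0, 0, 0]
2 nonzero rows, so rank(C) = 2.
C has 3 columns; by rank–nullity, nullity = 3 − 2 = 1.

1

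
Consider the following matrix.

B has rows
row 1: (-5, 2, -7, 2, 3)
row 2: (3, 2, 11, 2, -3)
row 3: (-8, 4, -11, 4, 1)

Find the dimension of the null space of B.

Row reduce to echelon form.
R2 ← R2 + (3/5)·R1: [0, 16/5, 34/5, 16/5, -6/5]
R3 ← R3 − (8/5)·R1: [0, 4/5, 1/5, 4/5, -19/5]
R3 ← R3 − (1/4)·R2: [0, 0, -3/2, 0, -7/2]
3 nonzero rows, so rank(B) = 3.
B has 5 columns; by rank–nullity, nullity = 5 − 3 = 2.

2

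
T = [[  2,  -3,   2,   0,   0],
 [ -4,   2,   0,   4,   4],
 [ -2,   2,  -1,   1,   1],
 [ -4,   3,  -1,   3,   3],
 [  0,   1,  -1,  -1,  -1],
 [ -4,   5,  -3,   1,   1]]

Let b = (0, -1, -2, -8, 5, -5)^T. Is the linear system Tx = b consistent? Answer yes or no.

Row reduce the augmented matrix [T | b].
R2 ← R2 + (2)·R1: [0, -4, 4, 4, 4, -1]
R3 ← R3 + R1: [0, -1, 1, 1, 1, -2]
R4 ← R4 + (2)·R1: [0, -3, 3, 3, 3, -8]
R6 ← R6 + (2)·R1: [0, -1, 1, 1, 1, -5]
R3 ← R3 − (1/4)·R2: [0, 0, 0, 0, 0, -7/4]
R4 ← R4 − (3/4)·R2: [0, 0, 0, 0, 0, -29/4]
R5 ← R5 + (1/4)·R2: [0, 0, 0, 0, 0, 19/4]
R6 ← R6 − (1/4)·R2: [0, 0, 0, 0, 0, -19/4]
R4 ← R4 − (29/7)·R3: [0, 0, 0, 0, 0, 0]
R5 ← R5 + (19/7)·R3: [0, 0, 0, 0, 0, 0]
R6 ← R6 − (19/7)·R3: [0, 0, 0, 0, 0, 0]
The echelon form has 3 nonzero rows; the last pivot sits in the augmented column, so rank(T) = 2 but rank([T|b]) = 3.
Since the ranks differ, the system is inconsistent.

no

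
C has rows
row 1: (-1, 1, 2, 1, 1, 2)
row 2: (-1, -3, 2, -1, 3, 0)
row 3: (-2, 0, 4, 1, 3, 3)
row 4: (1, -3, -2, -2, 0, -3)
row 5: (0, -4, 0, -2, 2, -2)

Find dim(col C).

2

Row reduce to echelon form.
R2 ← R2 − R1: [0, -4, 0, -2, 2, -2]
R3 ← R3 − (2)·R1: [0, -2, 0, -1, 1, -1]
R4 ← R4 + R1: [0, -2, 0, -1, 1, -1]
R3 ← R3 − (1/2)·R2: [0, 0, 0, 0, 0, 0]
R4 ← R4 − (1/2)·R2: [0, 0, 0, 0, 0, 0]
R5 ← R5 − R2: [0, 0, 0, 0, 0, 0]
Echelon form has 2 nonzero rows, so rank(C) = 2.
The column space has dimension equal to the rank: 2.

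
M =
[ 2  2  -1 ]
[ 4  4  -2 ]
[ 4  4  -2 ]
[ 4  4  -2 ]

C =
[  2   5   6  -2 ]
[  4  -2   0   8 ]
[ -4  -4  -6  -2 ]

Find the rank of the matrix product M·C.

1

First compute MC:
[[ 16,  10,  18,  14],
 [ 32,  20,  36,  28],
 [ 32,  20,  36,  28],
 [ 32,  20,  36,  28]]
Now row reduce the product.
R2 ← R2 − (2)·R1: [0, 0, 0, 0]
R3 ← R3 − (2)·R1: [0, 0, 0, 0]
R4 ← R4 − (2)·R1: [0, 0, 0, 0]
1 nonzero row, so rank(MC) = 1.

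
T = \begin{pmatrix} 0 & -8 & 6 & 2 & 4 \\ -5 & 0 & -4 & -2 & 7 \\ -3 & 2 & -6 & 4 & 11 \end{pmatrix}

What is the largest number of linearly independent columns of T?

3

Row reduce to echelon form.
Swap R1 ↔ R2
R3 ← R3 − (3/5)·R1: [0, 2, -18/5, 26/5, 34/5]
R3 ← R3 + (1/4)·R2: [0, 0, -21/10, 57/10, 39/5]
Echelon form has 3 nonzero rows, so rank(T) = 3.
The rank gives the maximum number of linearly independent columns: 3.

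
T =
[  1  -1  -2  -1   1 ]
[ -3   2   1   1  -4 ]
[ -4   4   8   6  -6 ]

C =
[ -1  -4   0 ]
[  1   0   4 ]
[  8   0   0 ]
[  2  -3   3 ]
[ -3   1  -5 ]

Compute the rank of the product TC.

First compute TC:
[[-23,   0, -12],
 [ 27,   5,  31],
 [102,  -8,  64]]
Now row reduce the product.
R2 ← R2 + (27/23)·R1: [0, 5, 389/23]
R3 ← R3 + (102/23)·R1: [0, -8, 248/23]
R3 ← R3 + (8/5)·R2: [0, 0, 4352/115]
3 nonzero rows, so rank(TC) = 3.

3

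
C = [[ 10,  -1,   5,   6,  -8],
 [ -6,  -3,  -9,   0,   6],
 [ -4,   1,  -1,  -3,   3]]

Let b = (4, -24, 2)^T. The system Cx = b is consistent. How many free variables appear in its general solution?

Row reduce the augmented matrix [C | b].
R2 ← R2 + (3/5)·R1: [0, -18/5, -6, 18/5, 6/5, -108/5]
R3 ← R3 + (2/5)·R1: [0, 3/5, 1, -3/5, -1/5, 18/5]
R3 ← R3 + (1/6)·R2: [0, 0, 0, 0, 0, 0]
The echelon form has 2 nonzero rows, and every pivot lies in the first 5 columns, so rank(C) = rank([C|b]) = 2.
The system is consistent.
Free variables = (unknowns) − (rank) = 5 − 2 = 3.

3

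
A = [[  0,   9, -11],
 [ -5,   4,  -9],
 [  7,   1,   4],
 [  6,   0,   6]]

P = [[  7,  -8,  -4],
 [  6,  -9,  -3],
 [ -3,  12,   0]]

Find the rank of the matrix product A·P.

2

First compute AP:
[[ 87, -213, -27],
 [ 16, -104,   8],
 [ 43, -17, -31],
 [ 24,  24, -24]]
Now row reduce the product.
R2 ← R2 − (16/87)·R1: [0, -1880/29, 376/29]
R3 ← R3 − (43/87)·R1: [0, 2560/29, -512/29]
R4 ← R4 − (8/29)·R1: [0, 2400/29, -480/29]
R3 ← R3 + (64/47)·R2: [0, 0, 0]
R4 ← R4 + (60/47)·R2: [0, 0, 0]
2 nonzero rows, so rank(AP) = 2.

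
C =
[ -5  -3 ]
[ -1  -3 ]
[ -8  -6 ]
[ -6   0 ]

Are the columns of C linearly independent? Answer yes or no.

yes

Row reduce C to echelon form.
R2 ← R2 − (1/5)·R1: [0, -12/5]
R3 ← R3 − (8/5)·R1: [0, -6/5]
R4 ← R4 − (6/5)·R1: [0, 18/5]
R3 ← R3 − (1/2)·R2: [0, 0]
R4 ← R4 + (3/2)·R2: [0, 0]
2 pivots among 2 columns.
Every column is a pivot column, so the columns are linearly independent.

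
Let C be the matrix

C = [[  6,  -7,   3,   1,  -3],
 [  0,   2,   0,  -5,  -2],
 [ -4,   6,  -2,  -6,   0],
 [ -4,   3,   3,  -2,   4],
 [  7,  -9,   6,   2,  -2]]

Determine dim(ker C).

1

Row reduce to echelon form.
R3 ← R3 + (2/3)·R1: [0, 4/3, 0, -16/3, -2]
R4 ← R4 + (2/3)·R1: [0, -5/3, 5, -4/3, 2]
R5 ← R5 − (7/6)·R1: [0, -5/6, 5/2, 5/6, 3/2]
R3 ← R3 − (2/3)·R2: [0, 0, 0, -2, -2/3]
R4 ← R4 + (5/6)·R2: [0, 0, 5, -11/2, 1/3]
R5 ← R5 + (5/12)·R2: [0, 0, 5/2, -5/4, 2/3]
Swap R3 ↔ R4
R5 ← R5 − (1/2)·R3: [0, 0, 0, 3/2, 1/2]
R5 ← R5 + (3/4)·R4: [0, 0, 0, 0, 0]
4 nonzero rows, so rank(C) = 4.
C has 5 columns; by rank–nullity, nullity = 5 − 4 = 1.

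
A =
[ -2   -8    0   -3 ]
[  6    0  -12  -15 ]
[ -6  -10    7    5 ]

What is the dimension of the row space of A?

Row reduce to echelon form.
R2 ← R2 + (3)·R1: [0, -24, -12, -24]
R3 ← R3 − (3)·R1: [0, 14, 7, 14]
R3 ← R3 + (7/12)·R2: [0, 0, 0, 0]
Echelon form has 2 nonzero rows, so rank(A) = 2.
The row space has dimension equal to the rank: 2.

2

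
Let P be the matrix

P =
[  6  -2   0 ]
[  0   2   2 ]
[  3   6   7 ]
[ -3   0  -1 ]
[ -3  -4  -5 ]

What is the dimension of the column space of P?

Row reduce to echelon form.
R3 ← R3 − (1/2)·R1: [0, 7, 7]
R4 ← R4 + (1/2)·R1: [0, -1, -1]
R5 ← R5 + (1/2)·R1: [0, -5, -5]
R3 ← R3 − (7/2)·R2: [0, 0, 0]
R4 ← R4 + (1/2)·R2: [0, 0, 0]
R5 ← R5 + (5/2)·R2: [0, 0, 0]
Echelon form has 2 nonzero rows, so rank(P) = 2.
The column space has dimension equal to the rank: 2.

2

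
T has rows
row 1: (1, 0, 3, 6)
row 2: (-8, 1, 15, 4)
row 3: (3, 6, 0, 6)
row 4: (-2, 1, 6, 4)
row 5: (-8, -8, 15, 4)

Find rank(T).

Row reduce to echelon form.
R2 ← R2 + (8)·R1: [0, 1, 39, 52]
R3 ← R3 − (3)·R1: [0, 6, -9, -12]
R4 ← R4 + (2)·R1: [0, 1, 12, 16]
R5 ← R5 + (8)·R1: [0, -8, 39, 52]
R3 ← R3 − (6)·R2: [0, 0, -243, -324]
R4 ← R4 − R2: [0, 0, -27, -36]
R5 ← R5 + (8)·R2: [0, 0, 351, 468]
R4 ← R4 − (1/9)·R3: [0, 0, 0, 0]
R5 ← R5 + (13/9)·R3: [0, 0, 0, 0]
Echelon form has 3 nonzero rows, so rank(T) = 3.

3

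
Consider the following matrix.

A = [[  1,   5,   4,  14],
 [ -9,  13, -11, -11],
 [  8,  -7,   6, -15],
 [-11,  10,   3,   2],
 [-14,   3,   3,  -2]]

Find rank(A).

Row reduce to echelon form.
R2 ← R2 + (9)·R1: [0, 58, 25, 115]
R3 ← R3 − (8)·R1: [0, -47, -26, -127]
R4 ← R4 + (11)·R1: [0, 65, 47, 156]
R5 ← R5 + (14)·R1: [0, 73, 59, 194]
R3 ← R3 + (47/58)·R2: [0, 0, -333/58, -1961/58]
R4 ← R4 − (65/58)·R2: [0, 0, 1101/58, 1573/58]
R5 ← R5 − (73/58)·R2: [0, 0, 1597/58, 2857/58]
R4 ← R4 + (367/111)·R3: [0, 0, 0, -254/3]
R5 ← R5 + (1597/333)·R3: [0, 0, 0, -1016/9]
R5 ← R5 − (4/3)·R4: [0, 0, 0, 0]
Echelon form has 4 nonzero rows, so rank(A) = 4.

4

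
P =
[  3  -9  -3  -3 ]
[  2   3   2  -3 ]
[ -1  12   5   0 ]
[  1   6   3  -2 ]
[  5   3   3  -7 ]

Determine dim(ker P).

Row reduce to echelon form.
R2 ← R2 − (2/3)·R1: [0, 9, 4, -1]
R3 ← R3 + (1/3)·R1: [0, 9, 4, -1]
R4 ← R4 − (1/3)·R1: [0, 9, 4, -1]
R5 ← R5 − (5/3)·R1: [0, 18, 8, -2]
R3 ← R3 − R2: [0, 0, 0, 0]
R4 ← R4 − R2: [0, 0, 0, 0]
R5 ← R5 − (2)·R2: [0, 0, 0, 0]
2 nonzero rows, so rank(P) = 2.
P has 4 columns; by rank–nullity, nullity = 4 − 2 = 2.

2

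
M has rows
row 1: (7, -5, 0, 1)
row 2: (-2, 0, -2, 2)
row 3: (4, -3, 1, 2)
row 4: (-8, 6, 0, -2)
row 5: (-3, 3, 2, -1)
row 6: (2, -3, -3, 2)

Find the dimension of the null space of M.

1

Row reduce to echelon form.
R2 ← R2 + (2/7)·R1: [0, -10/7, -2, 16/7]
R3 ← R3 − (4/7)·R1: [0, -1/7, 1, 10/7]
R4 ← R4 + (8/7)·R1: [0, 2/7, 0, -6/7]
R5 ← R5 + (3/7)·R1: [0, 6/7, 2, -4/7]
R6 ← R6 − (2/7)·R1: [0, -11/7, -3, 12/7]
R3 ← R3 − (1/10)·R2: [0, 0, 6/5, 6/5]
R4 ← R4 + (1/5)·R2: [0, 0, -2/5, -2/5]
R5 ← R5 + (3/5)·R2: [0, 0, 4/5, 4/5]
R6 ← R6 − (11/10)·R2: [0, 0, -4/5, -4/5]
R4 ← R4 + (1/3)·R3: [0, 0, 0, 0]
R5 ← R5 − (2/3)·R3: [0, 0, 0, 0]
R6 ← R6 + (2/3)·R3: [0, 0, 0, 0]
3 nonzero rows, so rank(M) = 3.
M has 4 columns; by rank–nullity, nullity = 4 − 3 = 1.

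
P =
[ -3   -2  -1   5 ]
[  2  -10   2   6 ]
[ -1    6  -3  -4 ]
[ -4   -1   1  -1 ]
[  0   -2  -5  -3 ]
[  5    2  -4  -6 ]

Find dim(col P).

4

Row reduce to echelon form.
R2 ← R2 + (2/3)·R1: [0, -34/3, 4/3, 28/3]
R3 ← R3 − (1/3)·R1: [0, 20/3, -8/3, -17/3]
R4 ← R4 − (4/3)·R1: [0, 5/3, 7/3, -23/3]
R6 ← R6 + (5/3)·R1: [0, -4/3, -17/3, 7/3]
R3 ← R3 + (10/17)·R2: [0, 0, -32/17, -3/17]
R4 ← R4 + (5/34)·R2: [0, 0, 43/17, -107/17]
R5 ← R5 − (3/17)·R2: [0, 0, -89/17, -79/17]
R6 ← R6 − (2/17)·R2: [0, 0, -99/17, 21/17]
R4 ← R4 + (43/32)·R3: [0, 0, 0, -209/32]
R5 ← R5 − (89/32)·R3: [0, 0, 0, -133/32]
R6 ← R6 − (99/32)·R3: [0, 0, 0, 57/32]
R5 ← R5 − (7/11)·R4: [0, 0, 0, 0]
R6 ← R6 + (3/11)·R4: [0, 0, 0, 0]
Echelon form has 4 nonzero rows, so rank(P) = 4.
The column space has dimension equal to the rank: 4.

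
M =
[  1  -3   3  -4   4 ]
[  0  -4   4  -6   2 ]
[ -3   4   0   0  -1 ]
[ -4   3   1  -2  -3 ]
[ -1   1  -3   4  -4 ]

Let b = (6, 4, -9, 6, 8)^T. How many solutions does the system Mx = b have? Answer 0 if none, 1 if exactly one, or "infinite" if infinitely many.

0

Row reduce the augmented matrix [M | b].
R3 ← R3 + (3)·R1: [0, -5, 9, -12, 11, 9]
R4 ← R4 + (4)·R1: [0, -9, 13, -18, 13, 30]
R5 ← R5 + R1: [0, -2, 0, 0, 0, 14]
R3 ← R3 − (5/4)·R2: [0, 0, 4, -9/2, 17/2, 4]
R4 ← R4 − (9/4)·R2: [0, 0, 4, -9/2, 17/2, 21]
R5 ← R5 − (1/2)·R2: [0, 0, -2, 3, -1, 12]
R4 ← R4 − R3: [0, 0, 0, 0, 0, 17]
R5 ← R5 + (1/2)·R3: [0, 0, 0, 3/4, 13/4, 14]
Swap R4 ↔ R5
The echelon form has 5 nonzero rows; the last pivot sits in the augmented column, so rank(M) = 4 but rank([M|b]) = 5.
Since the ranks differ, the system is inconsistent.
It has no solutions.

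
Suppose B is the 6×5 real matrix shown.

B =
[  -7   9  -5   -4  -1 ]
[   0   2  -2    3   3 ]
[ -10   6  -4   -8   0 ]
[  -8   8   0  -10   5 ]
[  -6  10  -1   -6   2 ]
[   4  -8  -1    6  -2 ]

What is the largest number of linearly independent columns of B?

Row reduce to echelon form.
R3 ← R3 − (10/7)·R1: [0, -48/7, 22/7, -16/7, 10/7]
R4 ← R4 − (8/7)·R1: [0, -16/7, 40/7, -38/7, 43/7]
R5 ← R5 − (6/7)·R1: [0, 16/7, 23/7, -18/7, 20/7]
R6 ← R6 + (4/7)·R1: [0, -20/7, -27/7, 26/7, -18/7]
R3 ← R3 + (24/7)·R2: [0, 0, -26/7, 8, 82/7]
R4 ← R4 + (8/7)·R2: [0, 0, 24/7, -2, 67/7]
R5 ← R5 − (8/7)·R2: [0, 0, 39/7, -6, -4/7]
R6 ← R6 + (10/7)·R2: [0, 0, -47/7, 8, 12/7]
R4 ← R4 + (12/13)·R3: [0, 0, 0, 70/13, 265/13]
R5 ← R5 + (3/2)·R3: [0, 0, 0, 6, 17]
R6 ← R6 − (47/26)·R3: [0, 0, 0, -84/13, -253/13]
R5 ← R5 − (39/35)·R4: [0, 0, 0, 0, -40/7]
R6 ← R6 + (6/5)·R4: [0, 0, 0, 0, 5]
R6 ← R6 + (7/8)·R5: [0, 0, 0, 0, 0]
Echelon form has 5 nonzero rows, so rank(B) = 5.
The rank gives the maximum number of linearly independent columns: 5.

5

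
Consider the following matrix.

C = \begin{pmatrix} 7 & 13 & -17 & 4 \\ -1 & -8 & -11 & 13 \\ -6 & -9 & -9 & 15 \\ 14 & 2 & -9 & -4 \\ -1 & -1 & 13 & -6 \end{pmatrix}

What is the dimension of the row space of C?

4

Row reduce to echelon form.
R2 ← R2 + (1/7)·R1: [0, -43/7, -94/7, 95/7]
R3 ← R3 + (6/7)·R1: [0, 15/7, -165/7, 129/7]
R4 ← R4 − (2)·R1: [0, -24, 25, -12]
R5 ← R5 + (1/7)·R1: [0, 6/7, 74/7, -38/7]
R3 ← R3 + (15/43)·R2: [0, 0, -1215/43, 996/43]
R4 ← R4 − (168/43)·R2: [0, 0, 3331/43, -2796/43]
R5 ← R5 + (6/43)·R2: [0, 0, 374/43, -152/43]
R4 ← R4 + (3331/1215)·R3: [0, 0, 0, -616/405]
R5 ← R5 + (374/1215)·R3: [0, 0, 0, 1456/405]
R5 ← R5 + (26/11)·R4: [0, 0, 0, 0]
Echelon form has 4 nonzero rows, so rank(C) = 4.
The row space has dimension equal to the rank: 4.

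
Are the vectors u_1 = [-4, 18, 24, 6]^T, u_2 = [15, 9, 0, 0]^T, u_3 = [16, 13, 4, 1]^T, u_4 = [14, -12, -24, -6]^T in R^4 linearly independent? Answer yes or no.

no

Form the matrix with these vectors as rows and row reduce.
R2 ← R2 + (15/4)·R1: [0, 153/2, 90, 45/2]
R3 ← R3 + (4)·R1: [0, 85, 100, 25]
R4 ← R4 + (7/2)·R1: [0, 51, 60, 15]
R3 ← R3 − (10/9)·R2: [0, 0, 0, 0]
R4 ← R4 − (2/3)·R2: [0, 0, 0, 0]
2 nonzero rows, so the 4 vectors span a space of dimension 2.
Since 2 < 4, the vectors are linearly dependent.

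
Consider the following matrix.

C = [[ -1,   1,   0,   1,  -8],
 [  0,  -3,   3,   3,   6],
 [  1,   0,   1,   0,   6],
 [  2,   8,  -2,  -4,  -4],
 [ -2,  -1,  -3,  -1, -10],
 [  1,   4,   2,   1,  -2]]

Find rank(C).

Row reduce to echelon form.
R3 ← R3 + R1: [0, 1, 1, 1, -2]
R4 ← R4 + (2)·R1: [0, 10, -2, -2, -20]
R5 ← R5 − (2)·R1: [0, -3, -3, -3, 6]
R6 ← R6 + R1: [0, 5, 2, 2, -10]
R3 ← R3 + (1/3)·R2: [0, 0, 2, 2, 0]
R4 ← R4 + (10/3)·R2: [0, 0, 8, 8, 0]
R5 ← R5 − R2: [0, 0, -6, -6, 0]
R6 ← R6 + (5/3)·R2: [0, 0, 7, 7, 0]
R4 ← R4 − (4)·R3: [0, 0, 0, 0, 0]
R5 ← R5 + (3)·R3: [0, 0, 0, 0, 0]
R6 ← R6 − (7/2)·R3: [0, 0, 0, 0, 0]
Echelon form has 3 nonzero rows, so rank(C) = 3.

3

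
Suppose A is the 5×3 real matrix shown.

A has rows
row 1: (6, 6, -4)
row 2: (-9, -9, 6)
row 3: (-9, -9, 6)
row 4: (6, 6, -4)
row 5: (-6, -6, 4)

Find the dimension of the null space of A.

2

Row reduce to echelon form.
R2 ← R2 + (3/2)·R1: [0, 0, 0]
R3 ← R3 + (3/2)·R1: [0, 0, 0]
R4 ← R4 − R1: [0, 0, 0]
R5 ← R5 + R1: [0, 0, 0]
1 nonzero row, so rank(A) = 1.
A has 3 columns; by rank–nullity, nullity = 3 − 1 = 2.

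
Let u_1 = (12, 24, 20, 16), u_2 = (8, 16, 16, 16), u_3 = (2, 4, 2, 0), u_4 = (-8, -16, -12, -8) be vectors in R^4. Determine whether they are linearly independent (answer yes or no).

no

Form the matrix with these vectors as rows and row reduce.
R2 ← R2 − (2/3)·R1: [0, 0, 8/3, 16/3]
R3 ← R3 − (1/6)·R1: [0, 0, -4/3, -8/3]
R4 ← R4 + (2/3)·R1: [0, 0, 4/3, 8/3]
R3 ← R3 + (1/2)·R2: [0, 0, 0, 0]
R4 ← R4 − (1/2)·R2: [0, 0, 0, 0]
2 nonzero rows, so the 4 vectors span a space of dimension 2.
Since 2 < 4, the vectors are linearly dependent.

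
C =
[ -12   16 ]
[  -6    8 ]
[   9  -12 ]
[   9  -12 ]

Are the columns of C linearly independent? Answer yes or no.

no

Row reduce C to echelon form.
R2 ← R2 − (1/2)·R1: [0, 0]
R3 ← R3 + (3/4)·R1: [0, 0]
R4 ← R4 + (3/4)·R1: [0, 0]
1 pivot among 2 columns.
Only 1 < 2 pivot columns, so the columns are linearly dependent.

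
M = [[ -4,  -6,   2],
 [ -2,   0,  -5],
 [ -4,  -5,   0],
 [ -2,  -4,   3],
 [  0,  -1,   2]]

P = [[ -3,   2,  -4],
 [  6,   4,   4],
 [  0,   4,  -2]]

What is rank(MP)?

First compute MP:
[[-24, -24, -12],
 [  6, -24,  18],
 [-18, -28,  -4],
 [-18,  -8, -14],
 [ -6,   4,  -8]]
Now row reduce the product.
R2 ← R2 + (1/4)·R1: [0, -30, 15]
R3 ← R3 − (3/4)·R1: [0, -10, 5]
R4 ← R4 − (3/4)·R1: [0, 10, -5]
R5 ← R5 − (1/4)·R1: [0, 10, -5]
R3 ← R3 − (1/3)·R2: [0, 0, 0]
R4 ← R4 + (1/3)·R2: [0, 0, 0]
R5 ← R5 + (1/3)·R2: [0, 0, 0]
2 nonzero rows, so rank(MP) = 2.

2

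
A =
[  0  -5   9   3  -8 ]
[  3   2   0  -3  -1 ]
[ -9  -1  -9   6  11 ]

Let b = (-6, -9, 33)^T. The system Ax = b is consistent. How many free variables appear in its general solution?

Row reduce the augmented matrix [A | b].
Swap R1 ↔ R2
R3 ← R3 + (3)·R1: [0, 5, -9, -3, 8, 6]
R3 ← R3 + R2: [0, 0, 0, 0, 0, 0]
The echelon form has 2 nonzero rows, and every pivot lies in the first 5 columns, so rank(A) = rank([A|b]) = 2.
The system is consistent.
Free variables = (unknowns) − (rank) = 5 − 2 = 3.

3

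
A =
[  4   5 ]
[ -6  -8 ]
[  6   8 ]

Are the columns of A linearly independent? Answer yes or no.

Row reduce A to echelon form.
R2 ← R2 + (3/2)·R1: [0, -1/2]
R3 ← R3 − (3/2)·R1: [0, 1/2]
R3 ← R3 + R2: [0, 0]
2 pivots among 2 columns.
Every column is a pivot column, so the columns are linearly independent.

yes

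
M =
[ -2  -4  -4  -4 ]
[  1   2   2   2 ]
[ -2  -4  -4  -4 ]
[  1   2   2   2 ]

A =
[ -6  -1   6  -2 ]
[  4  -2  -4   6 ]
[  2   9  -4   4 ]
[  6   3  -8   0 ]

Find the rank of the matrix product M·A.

1

First compute MA:
[[-36, -38,  52, -36],
 [ 18,  19, -26,  18],
 [-36, -38,  52, -36],
 [ 18,  19, -26,  18]]
Now row reduce the product.
R2 ← R2 + (1/2)·R1: [0, 0, 0, 0]
R3 ← R3 − R1: [0, 0, 0, 0]
R4 ← R4 + (1/2)·R1: [0, 0, 0, 0]
1 nonzero row, so rank(MA) = 1.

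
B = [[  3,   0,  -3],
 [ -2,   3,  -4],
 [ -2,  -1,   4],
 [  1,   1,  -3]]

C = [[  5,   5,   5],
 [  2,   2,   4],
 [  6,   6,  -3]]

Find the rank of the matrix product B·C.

2

First compute BC:
[[ -3,  -3,  24],
 [-28, -28,  14],
 [ 12,  12, -26],
 [-11, -11,  18]]
Now row reduce the product.
R2 ← R2 − (28/3)·R1: [0, 0, -210]
R3 ← R3 + (4)·R1: [0, 0, 70]
R4 ← R4 − (11/3)·R1: [0, 0, -70]
R3 ← R3 + (1/3)·R2: [0, 0, 0]
R4 ← R4 − (1/3)·R2: [0, 0, 0]
2 nonzero rows, so rank(BC) = 2.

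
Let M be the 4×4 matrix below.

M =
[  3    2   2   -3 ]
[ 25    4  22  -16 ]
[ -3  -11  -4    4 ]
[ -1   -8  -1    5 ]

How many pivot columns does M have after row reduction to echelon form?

4

Row reduce to echelon form.
R2 ← R2 − (25/3)·R1: [0, -38/3, 16/3, 9]
R3 ← R3 + R1: [0, -9, -2, 1]
R4 ← R4 + (1/3)·R1: [0, -22/3, -1/3, 4]
R3 ← R3 − (27/38)·R2: [0, 0, -110/19, -205/38]
R4 ← R4 − (11/19)·R2: [0, 0, -65/19, -23/19]
R4 ← R4 − (13/22)·R3: [0, 0, 0, 87/44]
Echelon form has 4 nonzero rows, so rank(M) = 4.
Each nonzero row contributes one pivot column: 4 pivot columns.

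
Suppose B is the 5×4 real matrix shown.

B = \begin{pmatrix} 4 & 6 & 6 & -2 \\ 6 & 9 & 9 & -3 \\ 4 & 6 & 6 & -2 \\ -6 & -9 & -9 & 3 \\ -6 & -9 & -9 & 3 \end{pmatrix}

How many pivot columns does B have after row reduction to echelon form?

1

Row reduce to echelon form.
R2 ← R2 − (3/2)·R1: [0, 0, 0, 0]
R3 ← R3 − R1: [0, 0, 0, 0]
R4 ← R4 + (3/2)·R1: [0, 0, 0, 0]
R5 ← R5 + (3/2)·R1: [0, 0, 0, 0]
Echelon form has 1 nonzero row, so rank(B) = 1.
Each nonzero row contributes one pivot column: 1 pivot columns.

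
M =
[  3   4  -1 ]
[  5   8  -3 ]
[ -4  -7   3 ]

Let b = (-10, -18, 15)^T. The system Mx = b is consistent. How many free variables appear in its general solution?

1

Row reduce the augmented matrix [M | b].
R2 ← R2 − (5/3)·R1: [0, 4/3, -4/3, -4/3]
R3 ← R3 + (4/3)·R1: [0, -5/3, 5/3, 5/3]
R3 ← R3 + (5/4)·R2: [0, 0, 0, 0]
The echelon form has 2 nonzero rows, and every pivot lies in the first 3 columns, so rank(M) = rank([M|b]) = 2.
The system is consistent.
Free variables = (unknowns) − (rank) = 3 − 2 = 1.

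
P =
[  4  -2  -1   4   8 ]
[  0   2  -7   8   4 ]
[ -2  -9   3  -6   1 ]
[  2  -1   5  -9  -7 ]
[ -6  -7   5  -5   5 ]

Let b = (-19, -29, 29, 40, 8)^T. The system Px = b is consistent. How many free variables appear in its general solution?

Row reduce the augmented matrix [P | b].
R3 ← R3 + (1/2)·R1: [0, -10, 5/2, -4, 5, 39/2]
R4 ← R4 − (1/2)·R1: [0, 0, 11/2, -11, -11, 99/2]
R5 ← R5 + (3/2)·R1: [0, -10, 7/2, 1, 17, -41/2]
R3 ← R3 + (5)·R2: [0, 0, -65/2, 36, 25, -251/2]
R5 ← R5 + (5)·R2: [0, 0, -63/2, 41, 37, -331/2]
R4 ← R4 + (11/65)·R3: [0, 0, 0, -319/65, -88/13, 1837/65]
R5 ← R5 − (63/65)·R3: [0, 0, 0, 397/65, 166/13, -2851/65]
R5 ← R5 + (397/319)·R4: [0, 0, 0, 0, 126/29, -252/29]
The echelon form has 5 nonzero rows, and every pivot lies in the first 5 columns, so rank(P) = rank([P|b]) = 5.
The system is consistent.
Free variables = (unknowns) − (rank) = 5 − 5 = 0.

0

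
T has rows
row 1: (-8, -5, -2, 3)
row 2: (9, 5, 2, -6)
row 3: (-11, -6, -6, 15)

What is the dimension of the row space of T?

3

Row reduce to echelon form.
R2 ← R2 + (9/8)·R1: [0, -5/8, -1/4, -21/8]
R3 ← R3 − (11/8)·R1: [0, 7/8, -13/4, 87/8]
R3 ← R3 + (7/5)·R2: [0, 0, -18/5, 36/5]
Echelon form has 3 nonzero rows, so rank(T) = 3.
The row space has dimension equal to the rank: 3.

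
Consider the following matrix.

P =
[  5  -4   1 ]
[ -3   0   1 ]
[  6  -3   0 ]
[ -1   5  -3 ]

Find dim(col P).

2

Row reduce to echelon form.
R2 ← R2 + (3/5)·R1: [0, -12/5, 8/5]
R3 ← R3 − (6/5)·R1: [0, 9/5, -6/5]
R4 ← R4 + (1/5)·R1: [0, 21/5, -14/5]
R3 ← R3 + (3/4)·R2: [0, 0, 0]
R4 ← R4 + (7/4)·R2: [0, 0, 0]
Echelon form has 2 nonzero rows, so rank(P) = 2.
The column space has dimension equal to the rank: 2.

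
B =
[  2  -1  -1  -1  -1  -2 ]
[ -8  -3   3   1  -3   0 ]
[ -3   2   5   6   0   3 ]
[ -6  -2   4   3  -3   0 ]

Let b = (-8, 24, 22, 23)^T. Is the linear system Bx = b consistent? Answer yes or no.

Row reduce the augmented matrix [B | b].
R2 ← R2 + (4)·R1: [0, -7, -1, -3, -7, -8, -8]
R3 ← R3 + (3/2)·R1: [0, 1/2, 7/2, 9/2, -3/2, 0, 10]
R4 ← R4 + (3)·R1: [0, -5, 1, 0, -6, -6, -1]
R3 ← R3 + (1/14)·R2: [0, 0, 24/7, 30/7, -2, -4/7, 66/7]
R4 ← R4 − (5/7)·R2: [0, 0, 12/7, 15/7, -1, -2/7, 33/7]
R4 ← R4 − (1/2)·R3: [0, 0, 0, 0, 0, 0, 0]
The echelon form has 3 nonzero rows, and every pivot lies in the first 6 columns, so rank(B) = rank([B|b]) = 3.
The system is consistent.

yes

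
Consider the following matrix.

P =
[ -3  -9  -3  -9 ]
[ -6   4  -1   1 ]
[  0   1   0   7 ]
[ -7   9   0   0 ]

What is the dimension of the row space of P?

3

Row reduce to echelon form.
R2 ← R2 − (2)·R1: [0, 22, 5, 19]
R4 ← R4 − (7/3)·R1: [0, 30, 7, 21]
R3 ← R3 − (1/22)·R2: [0, 0, -5/22, 135/22]
R4 ← R4 − (15/11)·R2: [0, 0, 2/11, -54/11]
R4 ← R4 + (4/5)·R3: [0, 0, 0, 0]
Echelon form has 3 nonzero rows, so rank(P) = 3.
The row space has dimension equal to the rank: 3.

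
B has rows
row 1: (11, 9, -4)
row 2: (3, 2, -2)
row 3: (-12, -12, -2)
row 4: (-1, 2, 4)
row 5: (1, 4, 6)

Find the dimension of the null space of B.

Row reduce to echelon form.
R2 ← R2 − (3/11)·R1: [0, -5/11, -10/11]
R3 ← R3 + (12/11)·R1: [0, -24/11, -70/11]
R4 ← R4 + (1/11)·R1: [0, 31/11, 40/11]
R5 ← R5 − (1/11)·R1: [0, 35/11, 70/11]
R3 ← R3 − (24/5)·R2: [0, 0, -2]
R4 ← R4 + (31/5)·R2: [0, 0, -2]
R5 ← R5 + (7)·R2: [0, 0, 0]
R4 ← R4 − R3: [0, 0, 0]
3 nonzero rows, so rank(B) = 3.
B has 3 columns; by rank–nullity, nullity = 3 − 3 = 0.

0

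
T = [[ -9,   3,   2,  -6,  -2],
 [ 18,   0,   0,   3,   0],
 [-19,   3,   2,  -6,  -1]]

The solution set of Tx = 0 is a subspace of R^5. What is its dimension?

2

Row reduce to echelon form.
R2 ← R2 + (2)·R1: [0, 6, 4, -9, -4]
R3 ← R3 − (19/9)·R1: [0, -10/3, -20/9, 20/3, 29/9]
R3 ← R3 + (5/9)·R2: [0, 0, 0, 5/3, 1]
3 nonzero rows, so rank(T) = 3.
T has 5 columns; by rank–nullity, nullity = 5 − 3 = 2.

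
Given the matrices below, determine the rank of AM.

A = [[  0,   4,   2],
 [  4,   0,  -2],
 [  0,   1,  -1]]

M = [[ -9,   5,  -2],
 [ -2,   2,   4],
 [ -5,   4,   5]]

2

First compute AM:
[[-18,  16,  26],
 [-26,  12, -18],
 [  3,  -2,  -1]]
Now row reduce the product.
R2 ← R2 − (13/9)·R1: [0, -100/9, -500/9]
R3 ← R3 + (1/6)·R1: [0, 2/3, 10/3]
R3 ← R3 + (3/50)·R2: [0, 0, 0]
2 nonzero rows, so rank(AM) = 2.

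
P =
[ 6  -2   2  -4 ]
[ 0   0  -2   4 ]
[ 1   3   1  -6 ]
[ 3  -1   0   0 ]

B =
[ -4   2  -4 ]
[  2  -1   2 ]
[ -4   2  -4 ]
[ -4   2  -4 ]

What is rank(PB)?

First compute PB:
[[-20,  10, -20],
 [ -8,   4,  -8],
 [ 22, -11,  22],
 [-14,   7, -14]]
Now row reduce the product.
R2 ← R2 − (2/5)·R1: [0, 0, 0]
R3 ← R3 + (11/10)·R1: [0, 0, 0]
R4 ← R4 − (7/10)·R1: [0, 0, 0]
1 nonzero row, so rank(PB) = 1.

1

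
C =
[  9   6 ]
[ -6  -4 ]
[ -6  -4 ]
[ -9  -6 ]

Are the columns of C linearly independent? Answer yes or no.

no

Row reduce C to echelon form.
R2 ← R2 + (2/3)·R1: [0, 0]
R3 ← R3 + (2/3)·R1: [0, 0]
R4 ← R4 + R1: [0, 0]
1 pivot among 2 columns.
Only 1 < 2 pivot columns, so the columns are linearly dependent.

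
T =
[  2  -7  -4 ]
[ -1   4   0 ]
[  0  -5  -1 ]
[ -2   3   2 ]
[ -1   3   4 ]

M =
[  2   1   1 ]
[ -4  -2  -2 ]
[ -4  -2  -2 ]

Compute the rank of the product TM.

1

First compute TM:
[[ 48,  24,  24],
 [-18,  -9,  -9],
 [ 24,  12,  12],
 [-24, -12, -12],
 [-30, -15, -15]]
Now row reduce the product.
R2 ← R2 + (3/8)·R1: [0, 0, 0]
R3 ← R3 − (1/2)·R1: [0, 0, 0]
R4 ← R4 + (1/2)·R1: [0, 0, 0]
R5 ← R5 + (5/8)·R1: [0, 0, 0]
1 nonzero row, so rank(TM) = 1.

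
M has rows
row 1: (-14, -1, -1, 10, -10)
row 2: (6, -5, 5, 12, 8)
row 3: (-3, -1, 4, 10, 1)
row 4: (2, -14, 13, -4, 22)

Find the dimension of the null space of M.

1

Row reduce to echelon form.
R2 ← R2 + (3/7)·R1: [0, -38/7, 32/7, 114/7, 26/7]
R3 ← R3 − (3/14)·R1: [0, -11/14, 59/14, 55/7, 22/7]
R4 ← R4 + (1/7)·R1: [0, -99/7, 90/7, -18/7, 144/7]
R3 ← R3 − (11/76)·R2: [0, 0, 135/38, 11/2, 99/38]
R4 ← R4 − (99/38)·R2: [0, 0, 18/19, -45, 207/19]
R4 ← R4 − (4/15)·R3: [0, 0, 0, -697/15, 51/5]
4 nonzero rows, so rank(M) = 4.
M has 5 columns; by rank–nullity, nullity = 5 − 4 = 1.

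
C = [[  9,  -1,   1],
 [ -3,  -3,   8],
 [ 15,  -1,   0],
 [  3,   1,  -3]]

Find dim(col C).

2

Row reduce to echelon form.
R2 ← R2 + (1/3)·R1: [0, -10/3, 25/3]
R3 ← R3 − (5/3)·R1: [0, 2/3, -5/3]
R4 ← R4 − (1/3)·R1: [0, 4/3, -10/3]
R3 ← R3 + (1/5)·R2: [0, 0, 0]
R4 ← R4 + (2/5)·R2: [0, 0, 0]
Echelon form has 2 nonzero rows, so rank(C) = 2.
The column space has dimension equal to the rank: 2.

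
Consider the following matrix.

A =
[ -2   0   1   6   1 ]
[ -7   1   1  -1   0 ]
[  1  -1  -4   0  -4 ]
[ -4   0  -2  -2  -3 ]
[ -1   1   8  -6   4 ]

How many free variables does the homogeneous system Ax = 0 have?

1

Row reduce to echelon form.
R2 ← R2 − (7/2)·R1: [0, 1, -5/2, -22, -7/2]
R3 ← R3 + (1/2)·R1: [0, -1, -7/2, 3, -7/2]
R4 ← R4 − (2)·R1: [0, 0, -4, -14, -5]
R5 ← R5 − (1/2)·R1: [0, 1, 15/2, -9, 7/2]
R3 ← R3 + R2: [0, 0, -6, -19, -7]
R5 ← R5 − R2: [0, 0, 10, 13, 7]
R4 ← R4 − (2/3)·R3: [0, 0, 0, -4/3, -1/3]
R5 ← R5 + (5/3)·R3: [0, 0, 0, -56/3, -14/3]
R5 ← R5 − (14)·R4: [0, 0, 0, 0, 0]
4 nonzero rows, so rank(A) = 4.
A has 5 columns; by rank–nullity, nullity = 5 − 4 = 1.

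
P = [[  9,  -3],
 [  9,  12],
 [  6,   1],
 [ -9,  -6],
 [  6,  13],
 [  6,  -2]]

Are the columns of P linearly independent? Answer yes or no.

Row reduce P to echelon form.
R2 ← R2 − R1: [0, 15]
R3 ← R3 − (2/3)·R1: [0, 3]
R4 ← R4 + R1: [0, -9]
R5 ← R5 − (2/3)·R1: [0, 15]
R6 ← R6 − (2/3)·R1: [0, 0]
R3 ← R3 − (1/5)·R2: [0, 0]
R4 ← R4 + (3/5)·R2: [0, 0]
R5 ← R5 − R2: [0, 0]
2 pivots among 2 columns.
Every column is a pivot column, so the columns are linearly independent.

yes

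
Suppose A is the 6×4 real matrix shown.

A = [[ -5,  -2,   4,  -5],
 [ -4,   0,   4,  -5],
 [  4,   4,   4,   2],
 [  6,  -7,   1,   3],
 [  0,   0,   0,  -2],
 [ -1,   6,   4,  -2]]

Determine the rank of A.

Row reduce to echelon form.
R2 ← R2 − (4/5)·R1: [0, 8/5, 4/5, -1]
R3 ← R3 + (4/5)·R1: [0, 12/5, 36/5, -2]
R4 ← R4 + (6/5)·R1: [0, -47/5, 29/5, -3]
R6 ← R6 − (1/5)·R1: [0, 32/5, 16/5, -1]
R3 ← R3 − (3/2)·R2: [0, 0, 6, -1/2]
R4 ← R4 + (47/8)·R2: [0, 0, 21/2, -71/8]
R6 ← R6 − (4)·R2: [0, 0, 0, 3]
R4 ← R4 − (7/4)·R3: [0, 0, 0, -8]
R5 ← R5 − (1/4)·R4: [0, 0, 0, 0]
R6 ← R6 + (3/8)·R4: [0, 0, 0, 0]
Echelon form has 4 nonzero rows, so rank(A) = 4.

4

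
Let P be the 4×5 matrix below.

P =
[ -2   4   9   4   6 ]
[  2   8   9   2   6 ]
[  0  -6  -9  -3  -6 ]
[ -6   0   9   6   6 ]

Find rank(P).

Row reduce to echelon form.
R2 ← R2 + R1: [0, 12, 18, 6, 12]
R4 ← R4 − (3)·R1: [0, -12, -18, -6, -12]
R3 ← R3 + (1/2)·R2: [0, 0, 0, 0, 0]
R4 ← R4 + R2: [0, 0, 0, 0, 0]
Echelon form has 2 nonzero rows, so rank(P) = 2.

2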